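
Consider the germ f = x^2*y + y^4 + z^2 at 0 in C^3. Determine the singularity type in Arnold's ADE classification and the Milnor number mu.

Type D5, Milnor number mu = 5.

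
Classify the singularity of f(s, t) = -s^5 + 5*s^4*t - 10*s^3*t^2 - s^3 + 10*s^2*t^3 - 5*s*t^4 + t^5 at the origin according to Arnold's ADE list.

The Hessian of f at 0 has rank 0. Corank 2; j^3 = -s^3 is a perfect cube, so E-series; the 5-jet and mu = 8 give E_8.

E_8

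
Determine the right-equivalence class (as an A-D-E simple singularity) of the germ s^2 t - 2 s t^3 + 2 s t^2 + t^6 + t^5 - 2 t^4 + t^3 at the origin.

D_7

The Hessian of f at 0 is [[0, 0], [0, 0]] with rank 0, so corank 2. A Groebner basis of the Jacobian ideal J(f) in C{s,t} is {s^3 - s^2/2 - 5*s*t^2/2 - 5*s*t/2 - 2*t^2, s^2*t + s^2/6 + 11*s*t^2/6 + 7*s*t/6 + t^2, -s*t + t^3 - t^2}; counting standard monomials gives mu = 7. Corank 2; j^3 = t*(s + t)^2 has shape L^2 M (L != M), so D-series; mu = 7 gives D_7.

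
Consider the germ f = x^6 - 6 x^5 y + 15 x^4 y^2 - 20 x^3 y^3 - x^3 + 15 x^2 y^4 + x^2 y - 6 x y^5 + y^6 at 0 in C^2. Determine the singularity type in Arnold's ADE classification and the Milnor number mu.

Type D_{7}, Milnor number mu = 7.

The Hessian of f at 0 is [[0, 0], [0, 0]] with rank 0, so corank 2. A Groebner basis of the Jacobian ideal J(f) in C{x,y} is {x*y/6 + y^5, x*y^2, x^2 - x*y}; counting standard monomials gives mu = 7. Corank 2; j^3 = -x^2*(x - y) has shape L^2 M (L != M), so D-series; mu = 7 gives D_7.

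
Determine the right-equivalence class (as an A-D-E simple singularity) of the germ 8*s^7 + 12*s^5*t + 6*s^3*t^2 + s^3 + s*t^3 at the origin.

The Hessian of f at 0 has rank 0. Corank 2; j^3 = s^3 is a perfect cube, so E-series; the 4-jet and mu = 7 give E_7.

E_{7}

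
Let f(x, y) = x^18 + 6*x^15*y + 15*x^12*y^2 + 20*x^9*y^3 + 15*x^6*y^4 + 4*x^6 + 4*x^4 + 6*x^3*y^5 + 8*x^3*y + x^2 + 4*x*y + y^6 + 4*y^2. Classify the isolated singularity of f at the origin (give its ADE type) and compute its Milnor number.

The Hessian of f at 0 is [[2, 4], [4, 8]] with rank 1, so corank 1. A Groebner basis of the Jacobian ideal J(f) in C{x,y} is {x*y^2 + x/8 + y/4, -x/16 + y^3 - y/8, x^2 + 4*x*y + 4*y^2}; counting standard monomials gives mu = 5. Corank 1: A-series; mu = 5 gives A_5.

Type A_5, Milnor number mu = 5.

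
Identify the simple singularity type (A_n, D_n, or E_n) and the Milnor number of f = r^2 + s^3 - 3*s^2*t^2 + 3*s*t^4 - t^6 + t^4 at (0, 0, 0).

Type E_6, Milnor number mu = 6.

The Hessian of f at 0 has rank 1. Corank 2; j^3 = s^3 is a perfect cube, so E-series; the 4-jet and mu = 6 give E_6.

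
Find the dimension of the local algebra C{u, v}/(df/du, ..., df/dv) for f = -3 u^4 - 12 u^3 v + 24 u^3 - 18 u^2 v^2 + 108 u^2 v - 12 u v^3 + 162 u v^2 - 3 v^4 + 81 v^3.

6

The Hessian of f at 0 has rank 0. Corank 2; j^3 = 3*(2*u + 3*v)^3 is a perfect cube, so E-series; the 4-jet and mu = 6 give E_6.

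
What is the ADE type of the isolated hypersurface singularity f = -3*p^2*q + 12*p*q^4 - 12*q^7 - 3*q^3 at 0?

The Hessian of f at 0 has rank 0. Corank 2; j^3 = -3*q*(p^2 + q^2) splits into three distinct lines over C (the quadratic factor has nonzero discriminant), so D_4.

D_4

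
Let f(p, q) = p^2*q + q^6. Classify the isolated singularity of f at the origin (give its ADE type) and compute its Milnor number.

The Hessian of f at 0 has rank 0. Corank 2; j^3 = p^2*q has shape L^2 M (L != M), so D-series; mu = 7 gives D_7.

Type D7, Milnor number mu = 7.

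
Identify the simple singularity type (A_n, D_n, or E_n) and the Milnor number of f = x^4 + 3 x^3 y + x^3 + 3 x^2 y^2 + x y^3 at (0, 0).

The Hessian of f at 0 has rank 0. Corank 2; j^3 = x^3 is a perfect cube, so E-series; the 4-jet and mu = 7 give E_7.

Type E_7, Milnor number mu = 7.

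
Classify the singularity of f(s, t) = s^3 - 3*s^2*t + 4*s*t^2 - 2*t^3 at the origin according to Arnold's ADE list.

The Hessian of f at 0 has rank 0. Corank 2; j^3 = (s - t)*(s^2 - 2*s*t + 2*t^2) splits into three distinct lines over C (the quadratic factor has nonzero discriminant), so D_4.

D4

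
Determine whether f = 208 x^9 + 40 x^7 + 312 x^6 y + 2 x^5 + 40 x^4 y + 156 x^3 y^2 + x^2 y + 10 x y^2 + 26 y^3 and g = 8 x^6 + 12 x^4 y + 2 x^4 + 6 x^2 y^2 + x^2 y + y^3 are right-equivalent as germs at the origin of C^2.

Yes.

The Hessian of f at 0 is [[0, 0], [0, 0]] with rank 0, so corank 2. A Groebner basis of the Jacobian ideal J(f) in C{x,y} is {y^3, x^2 - 22*y^2, x*y + 5*y^2}; counting standard monomials gives mu = 4. Corank 2; j^3 = y*(x^2 + 10*x*y + 26*y^2) splits into three distinct lines over C (the quadratic factor has nonzero discriminant), so D_4. The Hessian of g at 0 is [[0, 0], [0, 0]] with rank 0, so corank 2. A Groebner basis of the Jacobian ideal J(g) in C{x,y} is {y^3, x^2 + 3*y^2, x*y}; counting standard monomials gives mu = 4. Corank 2; j^3 = y*(x^2 + y^2) splits into three distinct lines over C (the quadratic factor has nonzero discriminant), so D_4. Both have type D_4, hence right-equivalent.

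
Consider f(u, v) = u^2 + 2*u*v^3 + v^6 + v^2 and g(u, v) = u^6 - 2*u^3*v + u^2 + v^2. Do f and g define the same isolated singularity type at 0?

Yes.

The Hessian of f at 0 has rank 2. Corank 0: nondegenerate Morse point, so A_1. The Hessian of g at 0 has rank 2. Corank 0: nondegenerate Morse point, so A_1. Both have type A_1, hence right-equivalent.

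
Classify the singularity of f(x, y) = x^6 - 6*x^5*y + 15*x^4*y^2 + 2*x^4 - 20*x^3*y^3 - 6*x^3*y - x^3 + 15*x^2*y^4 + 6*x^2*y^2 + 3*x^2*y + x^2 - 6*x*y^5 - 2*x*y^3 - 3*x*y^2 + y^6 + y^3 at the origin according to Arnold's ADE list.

A_2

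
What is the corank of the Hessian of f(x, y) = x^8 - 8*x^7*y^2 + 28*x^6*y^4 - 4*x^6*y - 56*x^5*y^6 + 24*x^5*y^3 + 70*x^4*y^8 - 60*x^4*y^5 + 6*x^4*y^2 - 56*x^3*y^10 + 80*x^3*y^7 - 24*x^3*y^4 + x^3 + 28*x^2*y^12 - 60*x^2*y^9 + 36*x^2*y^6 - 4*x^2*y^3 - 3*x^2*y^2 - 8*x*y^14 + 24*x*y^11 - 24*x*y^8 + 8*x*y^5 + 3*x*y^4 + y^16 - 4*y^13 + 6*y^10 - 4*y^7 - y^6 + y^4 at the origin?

Hessian at 0 has rank 0.

2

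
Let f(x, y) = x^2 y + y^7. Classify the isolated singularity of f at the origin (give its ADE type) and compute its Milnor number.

The Hessian of f at 0 has rank 0. Corank 2; j^3 = x^2*y has shape L^2 M (L != M), so D-series; mu = 8 gives D_8.

Type D_{8}, Milnor number mu = 8.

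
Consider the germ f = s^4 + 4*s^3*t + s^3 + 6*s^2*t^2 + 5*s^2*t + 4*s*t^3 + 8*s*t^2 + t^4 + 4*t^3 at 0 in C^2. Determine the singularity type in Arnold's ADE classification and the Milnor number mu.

Type D5, Milnor number mu = 5.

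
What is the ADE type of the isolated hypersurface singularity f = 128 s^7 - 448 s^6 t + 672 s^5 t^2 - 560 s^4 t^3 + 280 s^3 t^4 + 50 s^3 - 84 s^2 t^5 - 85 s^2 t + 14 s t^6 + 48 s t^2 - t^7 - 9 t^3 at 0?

D_{8}

The Hessian of f at 0 has rank 0. Corank 2; j^3 = (2*s - t)*(5*s - 3*t)^2 has shape L^2 M (L != M), so D-series; mu = 8 gives D_8.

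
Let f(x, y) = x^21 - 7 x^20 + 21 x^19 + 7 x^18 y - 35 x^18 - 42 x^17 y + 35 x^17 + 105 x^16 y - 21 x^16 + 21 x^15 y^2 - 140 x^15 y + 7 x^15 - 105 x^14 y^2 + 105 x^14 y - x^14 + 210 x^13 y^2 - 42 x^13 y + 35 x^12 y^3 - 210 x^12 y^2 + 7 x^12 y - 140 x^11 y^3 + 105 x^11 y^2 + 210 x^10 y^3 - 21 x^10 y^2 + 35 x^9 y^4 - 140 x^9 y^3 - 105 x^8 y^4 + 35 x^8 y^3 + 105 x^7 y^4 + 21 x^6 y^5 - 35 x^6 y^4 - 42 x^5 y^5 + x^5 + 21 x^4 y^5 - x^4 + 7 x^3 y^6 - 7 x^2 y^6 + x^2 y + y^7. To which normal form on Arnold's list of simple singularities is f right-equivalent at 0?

D8

The Hessian of f at 0 has rank 0. Corank 2; j^3 = x^2*y has shape L^2 M (L != M), so D-series; mu = 8 gives D_8.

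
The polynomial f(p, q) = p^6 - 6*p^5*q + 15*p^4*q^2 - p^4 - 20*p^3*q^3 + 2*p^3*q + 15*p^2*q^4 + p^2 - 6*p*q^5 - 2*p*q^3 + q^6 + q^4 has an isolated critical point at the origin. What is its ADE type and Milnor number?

Type A_3, Milnor number mu = 3.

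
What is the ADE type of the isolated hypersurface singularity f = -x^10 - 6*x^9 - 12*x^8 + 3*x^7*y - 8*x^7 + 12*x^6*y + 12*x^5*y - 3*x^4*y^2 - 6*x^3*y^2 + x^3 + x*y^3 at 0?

E_7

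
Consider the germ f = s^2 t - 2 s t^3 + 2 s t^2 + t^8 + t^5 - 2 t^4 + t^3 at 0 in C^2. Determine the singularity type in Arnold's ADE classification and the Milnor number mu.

The Hessian of f at 0 has rank 0. Corank 2; j^3 = t*(s + t)^2 has shape L^2 M (L != M), so D-series; mu = 9 gives D_9.

Type D9, Milnor number mu = 9.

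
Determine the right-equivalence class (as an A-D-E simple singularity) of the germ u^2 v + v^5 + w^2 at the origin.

The Hessian of f at 0 has rank 1. Corank 2; j^3 = u^2*v has shape L^2 M (L != M), so D-series; mu = 6 gives D_6.

D_6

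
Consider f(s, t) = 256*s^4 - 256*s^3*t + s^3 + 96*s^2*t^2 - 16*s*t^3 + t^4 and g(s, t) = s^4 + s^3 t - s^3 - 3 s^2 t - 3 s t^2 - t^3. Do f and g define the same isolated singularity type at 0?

The Hessian of f at 0 is [[0, 0], [0, 0]] with rank 0, so corank 2. A Groebner basis of the Jacobian ideal J(f) in C{s,t} is {t^4, s*t^2 - t^3/12, s^2}; counting standard monomials gives mu = 6. Corank 2; j^3 = s^3 is a perfect cube, so E-series; the 4-jet and mu = 6 give E_6. The Hessian of g at 0 is [[0, 0], [0, 0]] with rank 0, so corank 2. A Groebner basis of the Jacobian ideal J(g) in C{s,t} is {3*s^2 + 6*s*t + t^4 + t^3 + 3*t^2, s^3 - 3*s^2 - 6*s*t - 3*t^2, s^2*t + 3*s^2 + 6*s*t + 3*t^2, -2*s^2 + s*t^2 - 4*s*t + t^3/3 - 2*t^2}; counting standard monomials gives mu = 7. Corank 2; j^3 = -(s + t)^3 is a perfect cube, so E-series; the 4-jet and mu = 7 give E_7. f is E_6 but g is E_7, hence not right-equivalent.

No.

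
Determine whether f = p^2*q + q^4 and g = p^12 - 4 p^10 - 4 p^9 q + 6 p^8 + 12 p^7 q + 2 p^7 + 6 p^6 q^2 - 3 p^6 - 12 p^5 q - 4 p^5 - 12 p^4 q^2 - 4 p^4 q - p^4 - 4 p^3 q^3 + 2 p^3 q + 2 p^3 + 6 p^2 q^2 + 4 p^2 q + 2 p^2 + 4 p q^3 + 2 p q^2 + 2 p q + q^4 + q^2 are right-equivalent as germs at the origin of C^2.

No.

The Hessian of f at 0 is [[0, 0], [0, 0]] with rank 0, so corank 2. A Groebner basis of the Jacobian ideal J(f) in C{p,q} is {p^3, p^2/4 + q^3, p*q}; counting standard monomials gives mu = 5. Corank 2; j^3 = p^2*q has shape L^2 M (L != M), so D-series; mu = 5 gives D_5. The Hessian of g at 0 is [[4, 2], [2, 2]] with rank 2, so corank 0. A Groebner basis of the Jacobian ideal J(g) in C{p,q} is {p, q}; counting standard monomials gives mu = 1. Corank 0: nondegenerate Morse point, so A_1. f is D_5 but g is A_1, hence not right-equivalent.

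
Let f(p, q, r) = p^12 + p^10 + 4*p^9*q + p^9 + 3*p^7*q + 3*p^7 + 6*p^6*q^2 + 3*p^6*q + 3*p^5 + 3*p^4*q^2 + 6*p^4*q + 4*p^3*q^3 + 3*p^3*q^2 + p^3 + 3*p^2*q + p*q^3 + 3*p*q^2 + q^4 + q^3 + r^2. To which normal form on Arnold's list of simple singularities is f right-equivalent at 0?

The Hessian of f at 0 has rank 1. Corank 2; j^3 = (p + q)^3 is a perfect cube, so E-series; the 4-jet and mu = 7 give E_7.

E7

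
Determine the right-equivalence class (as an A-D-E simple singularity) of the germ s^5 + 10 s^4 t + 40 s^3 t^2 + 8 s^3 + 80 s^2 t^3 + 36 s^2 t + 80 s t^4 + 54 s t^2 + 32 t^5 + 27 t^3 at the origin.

The Hessian of f at 0 is [[0, 0], [0, 0]] with rank 0, so corank 2. A Groebner basis of the Jacobian ideal J(f) in C{s,t} is {t^5, s*t^3 + 13*t^4/8, s^2 + 3*s*t + 9*t^2/4}; counting standard monomials gives mu = 8. Corank 2; j^3 = (2*s + 3*t)^3 is a perfect cube, so E-series; the 5-jet and mu = 8 give E_8.

E8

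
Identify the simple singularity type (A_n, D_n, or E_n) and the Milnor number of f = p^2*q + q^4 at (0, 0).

The Hessian of f at 0 is [[0, 0], [0, 0]] with rank 0, so corank 2. A Groebner basis of the Jacobian ideal J(f) in C{p,q} is {p^3, p^2/4 + q^3, p*q}; counting standard monomials gives mu = 5. Corank 2; j^3 = p^2*q has shape L^2 M (L != M), so D-series; mu = 5 gives D_5.

Type D_5, Milnor number mu = 5.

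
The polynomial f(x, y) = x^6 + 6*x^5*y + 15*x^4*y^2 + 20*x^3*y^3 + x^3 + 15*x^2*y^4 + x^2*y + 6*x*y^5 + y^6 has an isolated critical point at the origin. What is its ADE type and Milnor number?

Type D_7, Milnor number mu = 7.

The Hessian of f at 0 has rank 0. Corank 2; j^3 = x^2*(x + y) has shape L^2 M (L != M), so D-series; mu = 7 gives D_7.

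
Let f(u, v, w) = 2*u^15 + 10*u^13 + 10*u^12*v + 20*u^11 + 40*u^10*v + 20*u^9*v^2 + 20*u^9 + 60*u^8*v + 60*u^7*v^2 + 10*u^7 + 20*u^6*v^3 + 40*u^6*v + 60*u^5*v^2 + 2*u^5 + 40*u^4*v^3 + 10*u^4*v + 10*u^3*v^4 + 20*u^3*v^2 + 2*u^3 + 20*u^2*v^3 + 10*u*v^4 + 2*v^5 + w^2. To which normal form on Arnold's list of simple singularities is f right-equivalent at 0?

The Hessian of f at 0 is [[0, 0, 0], [0, 0, 0], [0, 0, 2]] with rank 1, so corank 2. A Groebner basis of the Jacobian ideal J(f) in C{u,v,w} is {v^5, u*v^3 + v^4/4, u^2, w}; counting standard monomials gives mu = 8. Corank 2; j^3 = 2*u^3 is a perfect cube, so E-series; the 5-jet and mu = 8 give E_8.

E_{8}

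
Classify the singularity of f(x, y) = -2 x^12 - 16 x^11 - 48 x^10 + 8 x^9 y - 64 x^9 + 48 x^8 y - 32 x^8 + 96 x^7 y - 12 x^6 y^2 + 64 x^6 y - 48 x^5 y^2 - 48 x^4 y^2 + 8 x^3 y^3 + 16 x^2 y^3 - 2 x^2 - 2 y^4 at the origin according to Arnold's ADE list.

The Hessian of f at 0 is [[-4, 0], [0, 0]] with rank 1, so corank 1. A Groebner basis of the Jacobian ideal J(f) in C{x,y} is {y^3, x}; counting standard monomials gives mu = 3. Corank 1: A-series; mu = 3 gives A_3.

A_{3}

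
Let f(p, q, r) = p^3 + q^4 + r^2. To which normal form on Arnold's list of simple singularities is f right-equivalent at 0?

E6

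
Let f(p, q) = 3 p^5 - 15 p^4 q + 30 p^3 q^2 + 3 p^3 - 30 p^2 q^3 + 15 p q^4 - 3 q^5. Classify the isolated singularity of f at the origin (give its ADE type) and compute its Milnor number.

Type E_{8}, Milnor number mu = 8.

The Hessian of f at 0 is [[0, 0], [0, 0]] with rank 0, so corank 2. A Groebner basis of the Jacobian ideal J(f) in C{p,q} is {q^5, p*q^3 - q^4/4, p^2}; counting standard monomials gives mu = 8. Corank 2; j^3 = 3*p^3 is a perfect cube, so E-series; the 5-jet and mu = 8 give E_8.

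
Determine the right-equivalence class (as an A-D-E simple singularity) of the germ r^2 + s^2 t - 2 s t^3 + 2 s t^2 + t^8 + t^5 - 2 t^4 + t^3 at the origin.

The Hessian of f at 0 has rank 1. Corank 2; j^3 = t*(s + t)^2 has shape L^2 M (L != M), so D-series; mu = 9 gives D_9.

D9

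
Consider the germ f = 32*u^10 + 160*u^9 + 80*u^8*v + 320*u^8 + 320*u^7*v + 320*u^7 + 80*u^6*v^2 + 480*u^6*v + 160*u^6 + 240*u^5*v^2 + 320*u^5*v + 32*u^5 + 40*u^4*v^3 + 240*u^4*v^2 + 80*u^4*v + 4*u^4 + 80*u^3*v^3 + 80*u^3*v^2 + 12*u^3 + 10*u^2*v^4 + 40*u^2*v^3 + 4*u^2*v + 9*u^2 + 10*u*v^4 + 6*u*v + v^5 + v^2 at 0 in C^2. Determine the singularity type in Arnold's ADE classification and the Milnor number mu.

The Hessian of f at 0 has rank 1. Corank 1: A-series; mu = 4 gives A_4.

Type A_4, Milnor number mu = 4.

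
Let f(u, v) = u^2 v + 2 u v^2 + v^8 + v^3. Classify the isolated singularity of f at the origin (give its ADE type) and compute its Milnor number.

Type D9, Milnor number mu = 9.

The Hessian of f at 0 is [[0, 0], [0, 0]] with rank 0, so corank 2. A Groebner basis of the Jacobian ideal J(f) in C{u,v} is {u^2/8 + v^7 - v^2/8, u^3 + v^3, u*v + v^2}; counting standard monomials gives mu = 9. Corank 2; j^3 = v*(u + v)^2 has shape L^2 M (L != M), so D-series; mu = 9 gives D_9.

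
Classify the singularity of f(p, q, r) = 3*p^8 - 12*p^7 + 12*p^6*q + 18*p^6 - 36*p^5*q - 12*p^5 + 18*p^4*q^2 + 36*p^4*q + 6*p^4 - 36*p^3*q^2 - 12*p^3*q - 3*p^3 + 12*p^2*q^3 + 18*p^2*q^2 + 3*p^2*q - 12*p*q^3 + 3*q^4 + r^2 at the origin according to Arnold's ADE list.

The Hessian of f at 0 has rank 1. Corank 2; j^3 = -3*p^2*(p - q) has shape L^2 M (L != M), so D-series; mu = 5 gives D_5.

D_{5}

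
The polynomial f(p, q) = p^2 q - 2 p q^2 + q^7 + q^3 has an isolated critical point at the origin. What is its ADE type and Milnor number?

The Hessian of f at 0 has rank 0. Corank 2; j^3 = q*(p - q)^2 has shape L^2 M (L != M), so D-series; mu = 8 gives D_8.

Type D_8, Milnor number mu = 8.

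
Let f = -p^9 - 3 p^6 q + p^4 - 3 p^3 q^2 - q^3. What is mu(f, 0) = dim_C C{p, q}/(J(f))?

6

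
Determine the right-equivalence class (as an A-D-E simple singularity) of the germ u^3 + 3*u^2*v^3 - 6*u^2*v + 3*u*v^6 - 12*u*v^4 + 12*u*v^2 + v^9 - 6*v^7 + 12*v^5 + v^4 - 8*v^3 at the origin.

E_{6}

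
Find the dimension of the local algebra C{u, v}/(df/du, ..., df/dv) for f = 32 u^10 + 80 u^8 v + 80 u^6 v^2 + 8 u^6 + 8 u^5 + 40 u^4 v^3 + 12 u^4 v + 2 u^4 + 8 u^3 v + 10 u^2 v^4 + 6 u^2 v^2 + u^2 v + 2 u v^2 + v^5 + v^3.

6

The Hessian of f at 0 has rank 0. Corank 2; j^3 = v*(u + v)^2 has shape L^2 M (L != M), so D-series; mu = 6 gives D_6.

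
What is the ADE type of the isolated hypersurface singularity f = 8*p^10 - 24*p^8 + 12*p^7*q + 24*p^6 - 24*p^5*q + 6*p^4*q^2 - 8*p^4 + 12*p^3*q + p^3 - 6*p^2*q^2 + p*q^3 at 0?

E_7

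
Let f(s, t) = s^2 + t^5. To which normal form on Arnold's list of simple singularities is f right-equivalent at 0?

The Hessian of f at 0 has rank 1. Corank 1: A-series; mu = 4 gives A_4.

A_{4}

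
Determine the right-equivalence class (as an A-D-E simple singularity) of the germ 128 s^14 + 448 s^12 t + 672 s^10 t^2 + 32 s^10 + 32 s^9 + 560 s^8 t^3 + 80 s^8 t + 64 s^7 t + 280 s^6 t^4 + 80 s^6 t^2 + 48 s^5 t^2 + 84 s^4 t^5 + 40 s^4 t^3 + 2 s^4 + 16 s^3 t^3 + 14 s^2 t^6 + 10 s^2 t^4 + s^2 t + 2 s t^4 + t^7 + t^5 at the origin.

D_6

The Hessian of f at 0 has rank 0. Corank 2; j^3 = s^2*t has shape L^2 M (L != M), so D-series; mu = 6 gives D_6.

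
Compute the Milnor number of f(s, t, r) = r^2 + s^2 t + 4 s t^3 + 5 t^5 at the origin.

6

The Hessian of f at 0 is [[0, 0, 0], [0, 0, 0], [0, 0, 2]] with rank 1, so corank 2. A Groebner basis of the Jacobian ideal J(f) in C{s,t,r} is {s^3, s^2*t, -2*s^2 + s*t^2, s*t/2 + t^3, r}; counting standard monomials gives mu = 6. Corank 2; j^3 = s^2*t has shape L^2 M (L != M), so D-series; mu = 6 gives D_6.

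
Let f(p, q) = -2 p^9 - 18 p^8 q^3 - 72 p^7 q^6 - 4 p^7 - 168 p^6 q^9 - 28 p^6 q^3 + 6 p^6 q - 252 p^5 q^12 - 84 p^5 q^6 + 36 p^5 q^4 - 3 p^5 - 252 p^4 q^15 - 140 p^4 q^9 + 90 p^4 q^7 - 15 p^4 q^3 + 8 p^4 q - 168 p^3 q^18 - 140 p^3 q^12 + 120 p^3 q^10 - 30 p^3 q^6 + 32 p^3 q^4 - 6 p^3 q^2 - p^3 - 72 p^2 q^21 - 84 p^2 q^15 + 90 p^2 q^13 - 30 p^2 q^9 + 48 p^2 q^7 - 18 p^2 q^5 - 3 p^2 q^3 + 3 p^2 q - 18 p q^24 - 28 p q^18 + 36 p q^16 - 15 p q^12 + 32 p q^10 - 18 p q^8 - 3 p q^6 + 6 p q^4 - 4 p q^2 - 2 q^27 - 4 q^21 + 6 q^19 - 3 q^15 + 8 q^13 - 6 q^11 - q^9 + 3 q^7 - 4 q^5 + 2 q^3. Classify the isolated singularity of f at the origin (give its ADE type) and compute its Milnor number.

Type D4, Milnor number mu = 4.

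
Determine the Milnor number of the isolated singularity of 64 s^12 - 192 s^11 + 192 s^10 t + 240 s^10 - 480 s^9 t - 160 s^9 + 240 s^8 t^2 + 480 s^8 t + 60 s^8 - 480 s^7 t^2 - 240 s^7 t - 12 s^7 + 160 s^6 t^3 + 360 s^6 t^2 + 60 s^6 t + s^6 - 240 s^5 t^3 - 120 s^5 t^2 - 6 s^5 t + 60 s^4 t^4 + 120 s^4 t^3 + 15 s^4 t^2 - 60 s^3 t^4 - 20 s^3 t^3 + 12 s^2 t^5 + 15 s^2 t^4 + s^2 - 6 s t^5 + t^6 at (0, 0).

5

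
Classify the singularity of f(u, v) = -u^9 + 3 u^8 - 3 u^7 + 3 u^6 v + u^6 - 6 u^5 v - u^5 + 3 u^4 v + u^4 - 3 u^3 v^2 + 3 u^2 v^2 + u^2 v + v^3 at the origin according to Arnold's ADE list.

D_4

The Hessian of f at 0 is [[0, 0], [0, 0]] with rank 0, so corank 2. A Groebner basis of the Jacobian ideal J(f) in C{u,v} is {v^3, u^2 + 3*v^2, u*v}; counting standard monomials gives mu = 4. Corank 2; j^3 = v*(u^2 + v^2) splits into three distinct lines over C (the quadratic factor has nonzero discriminant), so D_4.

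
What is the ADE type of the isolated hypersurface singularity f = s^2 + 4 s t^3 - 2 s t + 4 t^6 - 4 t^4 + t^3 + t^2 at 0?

The Hessian of f at 0 has rank 1. Corank 1: A-series; mu = 2 gives A_2.

A2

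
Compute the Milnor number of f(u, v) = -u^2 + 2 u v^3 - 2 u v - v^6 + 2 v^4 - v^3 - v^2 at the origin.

The Hessian of f at 0 has rank 1. Corank 1: A-series; mu = 2 gives A_2.

2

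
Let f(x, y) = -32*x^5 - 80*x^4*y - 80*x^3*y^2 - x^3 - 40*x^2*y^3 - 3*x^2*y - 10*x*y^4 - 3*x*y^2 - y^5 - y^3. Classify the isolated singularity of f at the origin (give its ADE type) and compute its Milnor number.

The Hessian of f at 0 has rank 0. Corank 2; j^3 = -(x + y)^3 is a perfect cube, so E-series; the 5-jet and mu = 8 give E_8.

Type E_8, Milnor number mu = 8.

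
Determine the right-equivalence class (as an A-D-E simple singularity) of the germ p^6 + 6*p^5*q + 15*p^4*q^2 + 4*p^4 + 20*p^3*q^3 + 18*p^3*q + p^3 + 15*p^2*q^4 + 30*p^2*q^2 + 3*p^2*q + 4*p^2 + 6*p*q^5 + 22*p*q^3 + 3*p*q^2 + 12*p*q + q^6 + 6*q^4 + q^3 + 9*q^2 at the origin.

A2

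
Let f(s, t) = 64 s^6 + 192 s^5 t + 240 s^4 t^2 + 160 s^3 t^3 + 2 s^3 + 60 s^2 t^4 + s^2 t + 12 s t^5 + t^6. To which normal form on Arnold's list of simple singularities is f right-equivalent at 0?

D7

The Hessian of f at 0 is [[0, 0], [0, 0]] with rank 0, so corank 2. A Groebner basis of the Jacobian ideal J(f) in C{s,t} is {-s*t/12 + t^5, s*t^2, s^2 + s*t/2}; counting standard monomials gives mu = 7. Corank 2; j^3 = s^2*(2*s + t) has shape L^2 M (L != M), so D-series; mu = 7 gives D_7.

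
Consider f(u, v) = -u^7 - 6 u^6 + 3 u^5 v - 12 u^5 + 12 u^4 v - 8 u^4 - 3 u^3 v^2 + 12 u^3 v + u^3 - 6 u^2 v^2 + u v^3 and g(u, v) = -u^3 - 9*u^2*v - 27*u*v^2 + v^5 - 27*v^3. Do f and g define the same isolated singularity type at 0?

No.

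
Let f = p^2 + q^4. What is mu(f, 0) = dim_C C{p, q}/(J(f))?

3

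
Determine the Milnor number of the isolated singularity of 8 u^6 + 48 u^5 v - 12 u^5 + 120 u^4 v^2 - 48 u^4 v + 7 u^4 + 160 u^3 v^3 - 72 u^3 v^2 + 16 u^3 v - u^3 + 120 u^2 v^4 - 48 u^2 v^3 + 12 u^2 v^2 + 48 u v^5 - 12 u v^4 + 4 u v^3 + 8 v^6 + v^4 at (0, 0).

6

The Hessian of f at 0 has rank 0. Corank 2; j^3 = -u^3 is a perfect cube, so E-series; the 4-jet and mu = 6 give E_6.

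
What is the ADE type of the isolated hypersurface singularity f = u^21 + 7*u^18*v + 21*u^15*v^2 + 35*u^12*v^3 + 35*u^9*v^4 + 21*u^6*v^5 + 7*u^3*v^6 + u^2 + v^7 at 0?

The Hessian of f at 0 has rank 1. Corank 1: A-series; mu = 6 gives A_6.

A6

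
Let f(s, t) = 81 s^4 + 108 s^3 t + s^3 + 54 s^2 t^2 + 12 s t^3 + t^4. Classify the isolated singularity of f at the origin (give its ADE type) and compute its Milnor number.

Type E_6, Milnor number mu = 6.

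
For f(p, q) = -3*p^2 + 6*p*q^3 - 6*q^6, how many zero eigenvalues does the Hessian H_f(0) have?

1

Hessian at 0 has rank 1.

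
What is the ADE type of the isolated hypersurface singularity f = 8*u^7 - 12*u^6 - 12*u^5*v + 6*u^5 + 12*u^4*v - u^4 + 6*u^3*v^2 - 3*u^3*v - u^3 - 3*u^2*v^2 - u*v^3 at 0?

The Hessian of f at 0 is [[0, 0], [0, 0]] with rank 0, so corank 2. A Groebner basis of the Jacobian ideal J(f) in C{u,v} is {3*u^2 + v^4 + v^3, u^3, u^2*v - u^2 - v^3/3, 2*u^2 + u*v^2 + 2*v^3/3}; counting standard monomials gives mu = 7. Corank 2; j^3 = -u^3 is a perfect cube, so E-series; the 4-jet and mu = 7 give E_7.

E7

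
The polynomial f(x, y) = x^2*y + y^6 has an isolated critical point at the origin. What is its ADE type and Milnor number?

Type D_7, Milnor number mu = 7.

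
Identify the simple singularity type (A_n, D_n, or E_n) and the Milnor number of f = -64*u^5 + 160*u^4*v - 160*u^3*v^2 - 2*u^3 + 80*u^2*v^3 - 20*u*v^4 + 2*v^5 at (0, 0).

The Hessian of f at 0 is [[0, 0], [0, 0]] with rank 0, so corank 2. A Groebner basis of the Jacobian ideal J(f) in C{u,v} is {v^5, u*v^3 - v^4/8, u^2}; counting standard monomials gives mu = 8. Corank 2; j^3 = -2*u^3 is a perfect cube, so E-series; the 5-jet and mu = 8 give E_8.

Type E8, Milnor number mu = 8.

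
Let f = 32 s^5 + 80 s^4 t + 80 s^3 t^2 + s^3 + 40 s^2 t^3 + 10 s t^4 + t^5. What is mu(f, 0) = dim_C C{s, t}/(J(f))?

The Hessian of f at 0 is [[0, 0], [0, 0]] with rank 0, so corank 2. A Groebner basis of the Jacobian ideal J(f) in C{s,t} is {t^5, s*t^3 + t^4/8, s^2}; counting standard monomials gives mu = 8. Corank 2; j^3 = s^3 is a perfect cube, so E-series; the 5-jet and mu = 8 give E_8.

8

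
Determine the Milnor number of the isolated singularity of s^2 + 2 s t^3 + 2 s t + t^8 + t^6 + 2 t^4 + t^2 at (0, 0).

The Hessian of f at 0 is [[2, 2], [2, 2]] with rank 1, so corank 1. A Groebner basis of the Jacobian ideal J(f) in C{s,t} is {s^3 - 3*s*t^2 + 2*s + 2*t, s^2*t + 2*s*t^2 - s - t, s + t^3 + t}; counting standard monomials gives mu = 7. Corank 1: A-series; mu = 7 gives A_7.

7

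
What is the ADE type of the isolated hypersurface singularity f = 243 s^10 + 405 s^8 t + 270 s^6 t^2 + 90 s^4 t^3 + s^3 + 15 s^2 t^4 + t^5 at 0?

The Hessian of f at 0 has rank 0. Corank 2; j^3 = s^3 is a perfect cube, so E-series; the 5-jet and mu = 8 give E_8.

E_{8}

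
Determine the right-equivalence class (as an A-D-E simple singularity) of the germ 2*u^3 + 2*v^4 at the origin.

E6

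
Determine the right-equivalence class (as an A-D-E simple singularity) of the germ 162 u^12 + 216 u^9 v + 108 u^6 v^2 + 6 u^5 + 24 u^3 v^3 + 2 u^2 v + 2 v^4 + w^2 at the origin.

D_5

The Hessian of f at 0 has rank 1. Corank 2; j^3 = 2*u^2*v has shape L^2 M (L != M), so D-series; mu = 5 gives D_5.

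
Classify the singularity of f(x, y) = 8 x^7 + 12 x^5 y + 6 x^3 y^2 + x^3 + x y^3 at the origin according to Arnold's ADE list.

The Hessian of f at 0 has rank 0. Corank 2; j^3 = x^3 is a perfect cube, so E-series; the 4-jet and mu = 7 give E_7.

E_{7}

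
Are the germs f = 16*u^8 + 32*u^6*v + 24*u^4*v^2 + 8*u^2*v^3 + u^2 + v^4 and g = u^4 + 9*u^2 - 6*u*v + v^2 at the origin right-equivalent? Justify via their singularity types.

Yes.

The Hessian of f at 0 has rank 1. Corank 1: A-series; mu = 3 gives A_3. The Hessian of g at 0 has rank 1. Corank 1: A-series; mu = 3 gives A_3. Both have type A_3, hence right-equivalent.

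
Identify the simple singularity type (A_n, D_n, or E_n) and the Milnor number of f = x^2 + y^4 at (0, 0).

Type A3, Milnor number mu = 3.

The Hessian of f at 0 has rank 1. Corank 1: A-series; mu = 3 gives A_3.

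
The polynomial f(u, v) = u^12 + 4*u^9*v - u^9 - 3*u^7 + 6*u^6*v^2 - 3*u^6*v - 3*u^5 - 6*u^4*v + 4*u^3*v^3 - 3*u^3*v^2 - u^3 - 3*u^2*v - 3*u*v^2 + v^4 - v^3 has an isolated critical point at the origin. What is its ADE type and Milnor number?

Type E_{6}, Milnor number mu = 6.

The Hessian of f at 0 has rank 0. Corank 2; j^3 = -(u + v)^3 is a perfect cube, so E-series; the 4-jet and mu = 6 give E_6.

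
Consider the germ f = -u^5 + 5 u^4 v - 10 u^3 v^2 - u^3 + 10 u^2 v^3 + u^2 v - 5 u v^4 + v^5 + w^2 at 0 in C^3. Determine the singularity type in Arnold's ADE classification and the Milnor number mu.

Type D_{6}, Milnor number mu = 6.

The Hessian of f at 0 is [[0, 0, 0], [0, 0, 0], [0, 0, 2]] with rank 1, so corank 2. A Groebner basis of the Jacobian ideal J(f) in C{u,v,w} is {u*v/5 + v^4, u*v^2, u^2 - u*v, w}; counting standard monomials gives mu = 6. Corank 2; j^3 = -u^2*(u - v) has shape L^2 M (L != M), so D-series; mu = 6 gives D_6.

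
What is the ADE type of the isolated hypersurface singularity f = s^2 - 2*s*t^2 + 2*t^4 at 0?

A3

The Hessian of f at 0 has rank 1. Corank 1: A-series; mu = 3 gives A_3.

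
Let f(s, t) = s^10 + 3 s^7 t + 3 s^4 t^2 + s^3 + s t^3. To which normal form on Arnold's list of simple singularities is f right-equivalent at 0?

E7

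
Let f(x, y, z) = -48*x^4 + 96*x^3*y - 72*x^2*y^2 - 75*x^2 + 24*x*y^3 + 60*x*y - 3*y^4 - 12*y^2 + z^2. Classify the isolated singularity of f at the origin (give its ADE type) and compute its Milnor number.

Type A_3, Milnor number mu = 3.

The Hessian of f at 0 is [[-150, 60, 0], [60, -24, 0], [0, 0, 2]] with rank 2, so corank 1. A Groebner basis of the Jacobian ideal J(f) in C{x,y,z} is {y^3, x - 2*y/5, z}; counting standard monomials gives mu = 3. Corank 1: A-series; mu = 3 gives A_3.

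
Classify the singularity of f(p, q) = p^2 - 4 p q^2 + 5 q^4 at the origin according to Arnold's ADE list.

The Hessian of f at 0 has rank 1. Corank 1: A-series; mu = 3 gives A_3.

A_{3}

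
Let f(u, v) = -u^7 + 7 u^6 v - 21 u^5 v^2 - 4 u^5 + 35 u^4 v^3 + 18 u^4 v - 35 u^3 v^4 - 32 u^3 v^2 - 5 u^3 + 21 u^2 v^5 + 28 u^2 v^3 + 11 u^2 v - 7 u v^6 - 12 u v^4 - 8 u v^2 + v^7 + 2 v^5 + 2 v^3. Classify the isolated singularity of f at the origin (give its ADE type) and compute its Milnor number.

The Hessian of f at 0 is [[0, 0], [0, 0]] with rank 0, so corank 2. A Groebner basis of the Jacobian ideal J(f) in C{u,v} is {v^3, u^2 + 2*v^2, u*v + v^2}; counting standard monomials gives mu = 4. Corank 2; j^3 = -(u - v)*(5*u^2 - 6*u*v + 2*v^2) splits into three distinct lines over C (the quadratic factor has nonzero discriminant), so D_4.

Type D4, Milnor number mu = 4.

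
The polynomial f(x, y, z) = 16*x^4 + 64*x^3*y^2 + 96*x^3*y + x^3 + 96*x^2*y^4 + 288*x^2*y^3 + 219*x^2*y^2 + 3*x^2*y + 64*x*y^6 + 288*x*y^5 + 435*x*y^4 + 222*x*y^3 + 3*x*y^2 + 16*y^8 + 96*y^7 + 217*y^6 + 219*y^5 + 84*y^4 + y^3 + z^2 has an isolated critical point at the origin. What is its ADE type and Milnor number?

Type E_{6}, Milnor number mu = 6.

The Hessian of f at 0 has rank 1. Corank 2; j^3 = (x + y)^3 is a perfect cube, so E-series; the 4-jet and mu = 6 give E_6.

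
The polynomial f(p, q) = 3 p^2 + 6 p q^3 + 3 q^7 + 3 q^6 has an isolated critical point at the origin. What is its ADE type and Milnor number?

Type A_6, Milnor number mu = 6.

The Hessian of f at 0 has rank 1. Corank 1: A-series; mu = 6 gives A_6.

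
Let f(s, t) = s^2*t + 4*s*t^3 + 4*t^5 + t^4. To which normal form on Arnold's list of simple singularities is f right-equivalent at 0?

D_{5}

The Hessian of f at 0 has rank 0. Corank 2; j^3 = s^2*t has shape L^2 M (L != M), so D-series; mu = 5 gives D_5.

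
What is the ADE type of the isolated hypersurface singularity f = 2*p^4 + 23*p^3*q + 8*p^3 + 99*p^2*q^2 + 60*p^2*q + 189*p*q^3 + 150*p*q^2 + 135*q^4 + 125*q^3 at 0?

The Hessian of f at 0 has rank 0. Corank 2; j^3 = (2*p + 5*q)^3 is a perfect cube, so E-series; the 4-jet and mu = 7 give E_7.

E_{7}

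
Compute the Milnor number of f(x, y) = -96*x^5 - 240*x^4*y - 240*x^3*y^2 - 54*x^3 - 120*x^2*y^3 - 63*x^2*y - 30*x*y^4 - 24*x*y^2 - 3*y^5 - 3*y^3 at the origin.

The Hessian of f at 0 is [[0, 0], [0, 0]] with rank 0, so corank 2. A Groebner basis of the Jacobian ideal J(f) in C{x,y} is {-243*x*y/10 + y^4 - 81*y^2/10, x*y^2 + y^3/3, x^2 + 5*x*y/6 + y^2/6}; counting standard monomials gives mu = 6. Corank 2; j^3 = -3*(2*x + y)*(3*x + y)^2 has shape L^2 M (L != M), so D-series; mu = 6 gives D_6.

6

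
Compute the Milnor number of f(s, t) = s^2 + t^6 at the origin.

The Hessian of f at 0 has rank 1. Corank 1: A-series; mu = 5 gives A_5.

5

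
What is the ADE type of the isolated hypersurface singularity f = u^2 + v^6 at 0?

A_{5}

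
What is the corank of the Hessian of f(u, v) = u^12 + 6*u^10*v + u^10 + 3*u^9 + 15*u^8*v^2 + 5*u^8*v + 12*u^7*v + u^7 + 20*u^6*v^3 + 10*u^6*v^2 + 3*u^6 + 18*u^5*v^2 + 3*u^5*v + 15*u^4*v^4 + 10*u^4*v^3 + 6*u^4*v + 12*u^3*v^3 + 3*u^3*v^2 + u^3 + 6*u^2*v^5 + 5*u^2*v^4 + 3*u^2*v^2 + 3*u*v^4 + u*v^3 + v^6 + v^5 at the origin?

The Hessian at 0 is [[0, 0], [0, 0]] of rank 0; hence corank 2.

2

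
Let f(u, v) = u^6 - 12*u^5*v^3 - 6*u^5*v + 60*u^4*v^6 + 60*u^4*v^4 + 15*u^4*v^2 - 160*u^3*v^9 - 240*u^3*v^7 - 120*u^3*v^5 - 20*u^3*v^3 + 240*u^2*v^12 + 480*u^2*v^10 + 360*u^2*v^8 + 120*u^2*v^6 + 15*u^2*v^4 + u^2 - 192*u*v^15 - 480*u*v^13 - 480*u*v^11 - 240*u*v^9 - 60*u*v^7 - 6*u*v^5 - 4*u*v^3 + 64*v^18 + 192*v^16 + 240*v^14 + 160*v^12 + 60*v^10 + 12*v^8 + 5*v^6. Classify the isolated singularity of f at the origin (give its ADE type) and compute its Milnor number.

Type A_{5}, Milnor number mu = 5.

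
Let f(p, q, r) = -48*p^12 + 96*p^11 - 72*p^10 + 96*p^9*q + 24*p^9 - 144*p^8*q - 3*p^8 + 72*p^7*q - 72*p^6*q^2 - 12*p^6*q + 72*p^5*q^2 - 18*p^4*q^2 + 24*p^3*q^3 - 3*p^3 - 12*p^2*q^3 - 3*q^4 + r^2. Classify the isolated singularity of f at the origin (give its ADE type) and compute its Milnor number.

The Hessian of f at 0 has rank 1. Corank 2; j^3 = -3*p^3 is a perfect cube, so E-series; the 4-jet and mu = 6 give E_6.

Type E_6, Milnor number mu = 6.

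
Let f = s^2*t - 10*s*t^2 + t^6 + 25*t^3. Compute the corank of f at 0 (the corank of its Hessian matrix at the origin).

The Hessian at 0 is [[0, 0], [0, 0]] of rank 0; hence corank 2.

2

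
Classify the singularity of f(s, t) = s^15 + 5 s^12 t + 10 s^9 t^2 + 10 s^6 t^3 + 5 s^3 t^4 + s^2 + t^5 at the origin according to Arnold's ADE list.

The Hessian of f at 0 is [[2, 0], [0, 0]] with rank 1, so corank 1. A Groebner basis of the Jacobian ideal J(f) in C{s,t} is {t^4, s}; counting standard monomials gives mu = 4. Corank 1: A-series; mu = 4 gives A_4.

A_4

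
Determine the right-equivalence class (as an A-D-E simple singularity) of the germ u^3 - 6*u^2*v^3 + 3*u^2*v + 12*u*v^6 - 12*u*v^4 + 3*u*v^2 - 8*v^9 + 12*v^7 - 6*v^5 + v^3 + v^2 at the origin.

The Hessian of f at 0 has rank 1. Corank 1: A-series; mu = 2 gives A_2.

A_2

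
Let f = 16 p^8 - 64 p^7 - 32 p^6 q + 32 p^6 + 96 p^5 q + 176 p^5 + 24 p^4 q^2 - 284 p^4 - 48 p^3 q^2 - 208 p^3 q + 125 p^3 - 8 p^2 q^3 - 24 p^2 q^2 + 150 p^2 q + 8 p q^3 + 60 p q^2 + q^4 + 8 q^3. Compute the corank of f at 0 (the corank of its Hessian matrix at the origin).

2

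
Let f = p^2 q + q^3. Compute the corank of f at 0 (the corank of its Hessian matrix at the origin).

2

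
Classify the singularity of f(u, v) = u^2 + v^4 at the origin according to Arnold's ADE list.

The Hessian of f at 0 has rank 1. Corank 1: A-series; mu = 3 gives A_3.

A_{3}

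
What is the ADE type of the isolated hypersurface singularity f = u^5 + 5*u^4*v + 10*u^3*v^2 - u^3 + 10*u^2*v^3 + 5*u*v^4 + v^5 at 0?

E_{8}

The Hessian of f at 0 has rank 0. Corank 2; j^3 = -u^3 is a perfect cube, so E-series; the 5-jet and mu = 8 give E_8.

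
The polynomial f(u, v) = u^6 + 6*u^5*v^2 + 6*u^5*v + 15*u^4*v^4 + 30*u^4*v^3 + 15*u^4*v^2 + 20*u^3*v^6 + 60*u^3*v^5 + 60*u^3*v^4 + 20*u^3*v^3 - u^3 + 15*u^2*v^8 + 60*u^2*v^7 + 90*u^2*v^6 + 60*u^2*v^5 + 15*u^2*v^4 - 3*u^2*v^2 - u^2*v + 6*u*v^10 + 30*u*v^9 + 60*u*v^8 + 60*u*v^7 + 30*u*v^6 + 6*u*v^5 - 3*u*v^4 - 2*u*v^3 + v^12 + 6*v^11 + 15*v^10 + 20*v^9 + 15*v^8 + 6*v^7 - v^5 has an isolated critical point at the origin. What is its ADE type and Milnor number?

Type D7, Milnor number mu = 7.

The Hessian of f at 0 has rank 0. Corank 2; j^3 = -u^2*(u + v) has shape L^2 M (L != M), so D-series; mu = 7 gives D_7.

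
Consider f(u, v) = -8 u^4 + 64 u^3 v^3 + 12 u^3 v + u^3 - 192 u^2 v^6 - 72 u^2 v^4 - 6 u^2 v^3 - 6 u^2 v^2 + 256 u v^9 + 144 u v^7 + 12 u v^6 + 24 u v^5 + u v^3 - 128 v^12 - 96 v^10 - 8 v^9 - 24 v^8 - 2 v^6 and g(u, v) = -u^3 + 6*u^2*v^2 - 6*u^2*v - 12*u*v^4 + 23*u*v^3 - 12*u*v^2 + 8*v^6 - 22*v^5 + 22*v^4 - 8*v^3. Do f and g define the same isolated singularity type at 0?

Yes.

The Hessian of f at 0 has rank 0. Corank 2; j^3 = u^3 is a perfect cube, so E-series; the 4-jet and mu = 7 give E_7. The Hessian of g at 0 has rank 0. Corank 2; j^3 = -(u + 2*v)^3 is a perfect cube, so E-series; the 4-jet and mu = 7 give E_7. Both have type E_7, hence right-equivalent.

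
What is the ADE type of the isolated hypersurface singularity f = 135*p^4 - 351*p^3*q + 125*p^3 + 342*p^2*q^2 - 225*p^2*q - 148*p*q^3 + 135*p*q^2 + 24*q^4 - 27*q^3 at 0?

E7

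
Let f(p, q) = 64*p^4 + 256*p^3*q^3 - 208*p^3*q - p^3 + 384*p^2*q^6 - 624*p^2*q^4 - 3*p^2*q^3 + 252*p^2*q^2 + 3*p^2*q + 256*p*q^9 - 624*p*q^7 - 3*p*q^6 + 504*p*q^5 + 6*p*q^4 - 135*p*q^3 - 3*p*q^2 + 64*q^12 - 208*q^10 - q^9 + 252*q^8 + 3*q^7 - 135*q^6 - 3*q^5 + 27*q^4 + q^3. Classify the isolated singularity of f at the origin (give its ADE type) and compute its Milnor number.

The Hessian of f at 0 has rank 0. Corank 2; j^3 = -(p - q)^3 is a perfect cube, so E-series; the 4-jet and mu = 7 give E_7.

Type E7, Milnor number mu = 7.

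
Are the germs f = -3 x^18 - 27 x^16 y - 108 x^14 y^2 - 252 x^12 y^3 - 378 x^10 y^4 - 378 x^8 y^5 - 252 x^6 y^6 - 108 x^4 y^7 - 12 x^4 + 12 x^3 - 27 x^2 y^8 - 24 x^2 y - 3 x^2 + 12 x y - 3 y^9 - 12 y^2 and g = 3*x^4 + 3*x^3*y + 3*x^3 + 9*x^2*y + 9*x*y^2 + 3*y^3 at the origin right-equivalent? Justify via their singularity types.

No.

The Hessian of f at 0 has rank 1. Corank 1: A-series; mu = 8 gives A_8. The Hessian of g at 0 has rank 0. Corank 2; j^3 = 3*(x + y)^3 is a perfect cube, so E-series; the 4-jet and mu = 7 give E_7. f is A_8 but g is E_7, hence not right-equivalent.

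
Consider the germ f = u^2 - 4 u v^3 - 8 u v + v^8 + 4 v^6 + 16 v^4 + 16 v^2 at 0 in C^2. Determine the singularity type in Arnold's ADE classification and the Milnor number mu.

Type A_7, Milnor number mu = 7.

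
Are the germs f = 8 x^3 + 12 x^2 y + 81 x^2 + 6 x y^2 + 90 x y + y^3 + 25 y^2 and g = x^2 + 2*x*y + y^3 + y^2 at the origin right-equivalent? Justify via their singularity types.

The Hessian of f at 0 is [[162, 90], [90, 50]] with rank 1, so corank 1. A Groebner basis of the Jacobian ideal J(f) in C{x,y} is {y^2, x + 5*y/9}; counting standard monomials gives mu = 2. Corank 1: A-series; mu = 2 gives A_2. The Hessian of g at 0 is [[2, 2], [2, 2]] with rank 1, so corank 1. A Groebner basis of the Jacobian ideal J(g) in C{x,y} is {y^2, x + y}; counting standard monomials gives mu = 2. Corank 1: A-series; mu = 2 gives A_2. Both have type A_2, hence right-equivalent.

Yes.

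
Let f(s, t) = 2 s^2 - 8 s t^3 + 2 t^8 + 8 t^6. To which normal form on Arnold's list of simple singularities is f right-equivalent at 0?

A7

The Hessian of f at 0 has rank 1. Corank 1: A-series; mu = 7 gives A_7.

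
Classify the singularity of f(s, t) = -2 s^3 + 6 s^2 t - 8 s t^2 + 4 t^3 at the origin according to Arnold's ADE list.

D4

The Hessian of f at 0 is [[0, 0], [0, 0]] with rank 0, so corank 2. A Groebner basis of the Jacobian ideal J(f) in C{s,t} is {t^3, s^2 - 2*t^2/3, s*t - t^2}; counting standard monomials gives mu = 4. Corank 2; j^3 = -2*(s - t)*(s^2 - 2*s*t + 2*t^2) splits into three distinct lines over C (the quadratic factor has nonzero discriminant), so D_4.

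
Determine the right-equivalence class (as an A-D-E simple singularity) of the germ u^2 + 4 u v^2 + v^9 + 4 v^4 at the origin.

A_8

The Hessian of f at 0 has rank 1. Corank 1: A-series; mu = 8 gives A_8.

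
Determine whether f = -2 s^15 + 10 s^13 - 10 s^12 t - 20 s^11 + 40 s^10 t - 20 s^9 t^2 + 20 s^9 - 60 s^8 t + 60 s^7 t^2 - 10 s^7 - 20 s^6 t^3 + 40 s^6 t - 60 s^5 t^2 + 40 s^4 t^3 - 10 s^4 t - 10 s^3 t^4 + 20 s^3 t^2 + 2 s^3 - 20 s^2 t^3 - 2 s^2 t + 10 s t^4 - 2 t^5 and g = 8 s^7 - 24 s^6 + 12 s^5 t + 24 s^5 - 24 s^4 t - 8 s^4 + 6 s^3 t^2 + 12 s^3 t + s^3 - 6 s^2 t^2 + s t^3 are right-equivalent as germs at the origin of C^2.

No.

The Hessian of f at 0 has rank 0. Corank 2; j^3 = 2*s^2*(s - t) has shape L^2 M (L != M), so D-series; mu = 6 gives D_6. The Hessian of g at 0 has rank 0. Corank 2; j^3 = s^3 is a perfect cube, so E-series; the 4-jet and mu = 7 give E_7. f is D_6 but g is E_7, hence not right-equivalent.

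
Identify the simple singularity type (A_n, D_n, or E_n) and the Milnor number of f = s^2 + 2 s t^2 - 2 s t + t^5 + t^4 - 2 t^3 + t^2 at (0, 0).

Type A_{4}, Milnor number mu = 4.

The Hessian of f at 0 has rank 1. Corank 1: A-series; mu = 4 gives A_4.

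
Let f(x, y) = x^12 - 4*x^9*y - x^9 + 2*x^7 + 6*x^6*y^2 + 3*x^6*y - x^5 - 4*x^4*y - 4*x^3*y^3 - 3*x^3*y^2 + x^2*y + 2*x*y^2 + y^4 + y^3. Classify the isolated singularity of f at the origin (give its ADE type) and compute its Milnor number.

Type D_{5}, Milnor number mu = 5.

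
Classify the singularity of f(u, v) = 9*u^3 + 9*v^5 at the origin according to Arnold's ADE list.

The Hessian of f at 0 has rank 0. Corank 2; j^3 = 9*u^3 is a perfect cube, so E-series; the 5-jet and mu = 8 give E_8.

E_8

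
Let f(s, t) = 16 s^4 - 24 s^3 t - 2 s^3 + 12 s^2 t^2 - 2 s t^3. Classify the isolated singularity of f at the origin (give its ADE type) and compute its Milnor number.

The Hessian of f at 0 has rank 0. Corank 2; j^3 = -2*s^3 is a perfect cube, so E-series; the 4-jet and mu = 7 give E_7.

Type E_7, Milnor number mu = 7.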